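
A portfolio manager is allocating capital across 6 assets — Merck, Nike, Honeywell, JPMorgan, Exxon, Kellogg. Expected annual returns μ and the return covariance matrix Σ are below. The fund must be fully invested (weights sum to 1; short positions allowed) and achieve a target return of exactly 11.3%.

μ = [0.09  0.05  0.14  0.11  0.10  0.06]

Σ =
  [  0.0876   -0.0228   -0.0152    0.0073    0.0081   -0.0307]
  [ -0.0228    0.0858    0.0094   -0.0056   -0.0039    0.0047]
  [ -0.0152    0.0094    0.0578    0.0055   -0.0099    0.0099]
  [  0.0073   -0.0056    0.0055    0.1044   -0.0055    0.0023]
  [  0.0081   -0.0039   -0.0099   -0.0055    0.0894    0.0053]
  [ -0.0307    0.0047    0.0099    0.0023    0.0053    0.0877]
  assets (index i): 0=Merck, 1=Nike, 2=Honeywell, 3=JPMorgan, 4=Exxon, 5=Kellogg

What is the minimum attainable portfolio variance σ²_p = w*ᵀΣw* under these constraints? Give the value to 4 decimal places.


p=Σ⁻¹μ = [1.8358  0.8367  2.7589  0.8740  1.2965  0.8692]
q=Σ⁻¹𝟙 = [22.4831  15.7361  19.2331  8.1079  11.5539  15.3476]
a=μᵀp=0.871235  b=𝟙ᵀp=8.471025  c=𝟙ᵀq=92.461596  D=ac−b²=8.797485
λ₁=(c·0.113−b)/D = (92.461596·0.113−8.471025)/8.797485 = 0.224739
λ₂=(a−b·0.113)/D = (0.871235−8.471025·0.113)/8.797485 = -0.009775
w* = 0.224739·p + -0.009775·q:
  w_0 = 0.224739·1.8358 + -0.009775·22.4831 = 0.1928  (Merck)
  w_1 = 0.224739·0.8367 + -0.009775·15.7361 = 0.0342  (Nike)
  w_2 = 0.224739·2.7589 + -0.009775·19.2331 = 0.4320  (Honeywell)
  w_3 = 0.224739·0.8740 + -0.009775·8.1079 = 0.1172  (JPMorgan)
  w_4 = 0.224739·1.2965 + -0.009775·11.5539 = 0.1784  (Exxon)
  w_5 = 0.224739·0.8692 + -0.009775·15.3476 = 0.0453  (Kellogg)
Σw_i=1.0000  μᵀw=0.1130
σ²=wᵀΣw=λ₁·μ_p+λ₂ = 0.224739·0.113 + -0.009775 = 0.015621 ≈ 0.0156

0.0156


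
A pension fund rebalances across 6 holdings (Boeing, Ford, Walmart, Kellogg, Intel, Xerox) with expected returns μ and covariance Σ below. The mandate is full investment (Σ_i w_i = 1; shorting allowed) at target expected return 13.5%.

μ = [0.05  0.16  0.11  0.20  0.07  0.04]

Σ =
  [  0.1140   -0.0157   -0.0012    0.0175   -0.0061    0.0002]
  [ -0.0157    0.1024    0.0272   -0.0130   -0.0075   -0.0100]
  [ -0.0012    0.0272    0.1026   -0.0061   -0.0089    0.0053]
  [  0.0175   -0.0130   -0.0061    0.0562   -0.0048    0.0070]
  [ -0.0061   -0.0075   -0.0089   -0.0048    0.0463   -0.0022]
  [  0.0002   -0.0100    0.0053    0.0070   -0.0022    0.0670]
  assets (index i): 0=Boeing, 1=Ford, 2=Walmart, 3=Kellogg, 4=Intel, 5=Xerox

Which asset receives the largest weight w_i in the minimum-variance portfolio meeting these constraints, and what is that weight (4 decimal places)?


p=Σ⁻¹μ = [0.2233  2.1111  0.9620  4.2388  2.5302  0.4756]
q=Σ⁻¹𝟙 = [9.4484  15.0771  8.8355  19.9303  29.7791  15.3441]
a=μᵀp=1.498661  b=𝟙ᵀp=10.541019  c=𝟙ᵀq=98.414476  D=ac−b²=36.376839
λ₁=(c·0.135−b)/D = (98.414476·0.135−10.541019)/36.376839 = 0.075458
λ₂=(a−b·0.135)/D = (1.498661−10.541019·0.135)/36.376839 = 0.002079
w* = 0.075458·p + 0.002079·q:
  w_0 = 0.075458·0.2233 + 0.002079·9.4484 = 0.0365  (Boeing)
  w_1 = 0.075458·2.1111 + 0.002079·15.0771 = 0.1906  (Ford)
  w_2 = 0.075458·0.9620 + 0.002079·8.8355 = 0.0910  (Walmart)
  w_3 = 0.075458·4.2388 + 0.002079·19.9303 = 0.3613  (Kellogg)
  w_4 = 0.075458·2.5302 + 0.002079·29.7791 = 0.2528  (Intel)
  w_5 = 0.075458·0.4756 + 0.002079·15.3441 = 0.0678  (Xerox)
Σw_i=1.0000  μᵀw=0.1350
σ²=wᵀΣw=λ₁·μ_p+λ₂ = 0.075458·0.135 + 0.002079 = 0.012266 ≈ 0.0123

Kellogg (0.3613)


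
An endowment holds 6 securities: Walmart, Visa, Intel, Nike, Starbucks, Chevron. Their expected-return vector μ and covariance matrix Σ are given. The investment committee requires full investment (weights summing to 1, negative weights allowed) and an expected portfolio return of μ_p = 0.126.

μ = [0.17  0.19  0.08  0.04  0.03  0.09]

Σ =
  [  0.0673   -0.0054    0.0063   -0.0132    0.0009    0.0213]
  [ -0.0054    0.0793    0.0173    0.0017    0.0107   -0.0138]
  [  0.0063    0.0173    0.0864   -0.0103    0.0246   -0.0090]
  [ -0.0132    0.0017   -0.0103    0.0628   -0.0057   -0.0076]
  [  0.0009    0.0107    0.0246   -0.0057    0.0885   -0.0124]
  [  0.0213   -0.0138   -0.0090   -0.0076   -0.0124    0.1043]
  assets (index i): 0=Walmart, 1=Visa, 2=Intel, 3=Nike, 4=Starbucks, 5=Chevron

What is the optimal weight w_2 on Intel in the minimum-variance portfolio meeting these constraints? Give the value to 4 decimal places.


0.0737

x=Σ⁻¹μ = [2.6970  2.5864  0.4286  1.3072  0.0754  0.7955]
y=Σ⁻¹𝟙 = [15.5976  11.8463  9.0551  22.7071  10.2833  11.6283]
a=μᵀx=1.110338  b=𝟙ᵀx=7.890130  c=𝟙ᵀy=81.117764  D=ac−b²=27.813978
λ₁=(c·0.126−b)/D = (81.117764·0.126−7.890130)/27.813978 = 0.083796
λ₂=(a−b·0.126)/D = (1.110338−7.890130·0.126)/27.813978 = 0.004177
w* = 0.083796·x + 0.004177·y:
  w_0 = 0.083796·2.6970 + 0.004177·15.5976 = 0.2912  (Walmart)
  w_1 = 0.083796·2.5864 + 0.004177·11.8463 = 0.2662  (Visa)
  w_2 = 0.083796·0.4286 + 0.004177·9.0551 = 0.0737  (Intel)
  w_3 = 0.083796·1.3072 + 0.004177·22.7071 = 0.2044  (Nike)
  w_4 = 0.083796·0.0754 + 0.004177·10.2833 = 0.0493  (Starbucks)
  w_5 = 0.083796·0.7955 + 0.004177·11.6283 = 0.1152  (Chevron)
Σw_i=1.0000  μᵀw=0.1260
σ²=wᵀΣw=λ₁·μ_p+λ₂ = 0.083796·0.126 + 0.004177 = 0.014735 ≈ 0.0147


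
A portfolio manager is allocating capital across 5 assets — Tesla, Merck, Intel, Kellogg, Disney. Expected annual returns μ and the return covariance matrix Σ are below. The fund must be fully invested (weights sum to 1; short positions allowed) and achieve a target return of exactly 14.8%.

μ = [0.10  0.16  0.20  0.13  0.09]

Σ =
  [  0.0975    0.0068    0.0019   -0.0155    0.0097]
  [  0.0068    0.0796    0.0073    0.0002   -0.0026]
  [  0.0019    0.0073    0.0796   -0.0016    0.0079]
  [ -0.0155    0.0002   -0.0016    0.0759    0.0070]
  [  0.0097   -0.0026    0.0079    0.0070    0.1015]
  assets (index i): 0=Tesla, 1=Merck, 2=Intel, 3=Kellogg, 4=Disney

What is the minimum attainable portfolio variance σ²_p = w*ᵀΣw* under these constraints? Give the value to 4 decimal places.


g=Σ⁻¹μ = [1.1184  1.7138  2.3171  1.9385  0.5097]
h=Σ⁻¹𝟙 = [10.9486  10.8262  10.8941  14.9478  7.2044]
a=μᵀg=1.147341  b=𝟙ᵀg=7.597479  c=𝟙ᵀh=54.821107  D=ac−b²=5.176836
λ₁=(c·0.148−b)/D = (54.821107·0.148−7.597479)/5.176836 = 0.099683
λ₂=(a−b·0.148)/D = (1.147341−7.597479·0.148)/5.176836 = 0.004426
w* = 0.099683·g + 0.004426·h:
  w_0 = 0.099683·1.1184 + 0.004426·10.9486 = 0.1600  (Tesla)
  w_1 = 0.099683·1.7138 + 0.004426·10.8262 = 0.2188  (Merck)
  w_2 = 0.099683·2.3171 + 0.004426·10.8941 = 0.2792  (Intel)
  w_3 = 0.099683·1.9385 + 0.004426·14.9478 = 0.2594  (Kellogg)
  w_4 = 0.099683·0.5097 + 0.004426·7.2044 = 0.0827  (Disney)
Σw_i=1.0000  μᵀw=0.1480
σ²=wᵀΣw=λ₁·μ_p+λ₂ = 0.099683·0.148 + 0.004426 = 0.019179 ≈ 0.0192

0.0192


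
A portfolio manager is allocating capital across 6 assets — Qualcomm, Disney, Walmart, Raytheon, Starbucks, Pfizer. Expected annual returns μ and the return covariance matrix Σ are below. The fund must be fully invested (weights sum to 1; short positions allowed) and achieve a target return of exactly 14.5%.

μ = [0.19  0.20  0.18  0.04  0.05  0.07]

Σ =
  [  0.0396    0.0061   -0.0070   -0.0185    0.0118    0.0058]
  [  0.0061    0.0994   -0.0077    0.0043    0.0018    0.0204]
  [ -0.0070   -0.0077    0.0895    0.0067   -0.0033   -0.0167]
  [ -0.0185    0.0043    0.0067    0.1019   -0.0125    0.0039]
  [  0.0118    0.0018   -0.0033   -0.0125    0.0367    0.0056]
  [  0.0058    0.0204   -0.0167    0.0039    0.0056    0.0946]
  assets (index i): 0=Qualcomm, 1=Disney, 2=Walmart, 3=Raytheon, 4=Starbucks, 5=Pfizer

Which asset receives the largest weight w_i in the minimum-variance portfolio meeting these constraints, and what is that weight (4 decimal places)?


g=Σ⁻¹μ = [5.4251  1.7394  2.5854  1.1275  0.0825  0.4373]
h=Σ⁻¹𝟙 = [25.9042  6.8520  14.9939  15.8904  24.1122  8.0695]
a=μᵀg=1.923858  b=𝟙ᵀg=11.397193  c=𝟙ᵀh=95.822240  D=ac−b²=54.452355
λ₁=(c·0.145−b)/D = (95.822240·0.145−11.397193)/54.452355 = 0.045857
λ₂=(a−b·0.145)/D = (1.923858−11.397193·0.145)/54.452355 = 0.004982
w* = 0.045857·g + 0.004982·h:
  w_0 = 0.045857·5.4251 + 0.004982·25.9042 = 0.3778  (Qualcomm)
  w_1 = 0.045857·1.7394 + 0.004982·6.8520 = 0.1139  (Disney)
  w_2 = 0.045857·2.5854 + 0.004982·14.9939 = 0.1933  (Walmart)
  w_3 = 0.045857·1.1275 + 0.004982·15.8904 = 0.1309  (Raytheon)
  w_4 = 0.045857·0.0825 + 0.004982·24.1122 = 0.1239  (Starbucks)
  w_5 = 0.045857·0.4373 + 0.004982·8.0695 = 0.0603  (Pfizer)
Σw_i=1.0000  μᵀw=0.1450
σ²=wᵀΣw=λ₁·μ_p+λ₂ = 0.045857·0.145 + 0.004982 = 0.011631 ≈ 0.0116

Qualcomm (0.3778)


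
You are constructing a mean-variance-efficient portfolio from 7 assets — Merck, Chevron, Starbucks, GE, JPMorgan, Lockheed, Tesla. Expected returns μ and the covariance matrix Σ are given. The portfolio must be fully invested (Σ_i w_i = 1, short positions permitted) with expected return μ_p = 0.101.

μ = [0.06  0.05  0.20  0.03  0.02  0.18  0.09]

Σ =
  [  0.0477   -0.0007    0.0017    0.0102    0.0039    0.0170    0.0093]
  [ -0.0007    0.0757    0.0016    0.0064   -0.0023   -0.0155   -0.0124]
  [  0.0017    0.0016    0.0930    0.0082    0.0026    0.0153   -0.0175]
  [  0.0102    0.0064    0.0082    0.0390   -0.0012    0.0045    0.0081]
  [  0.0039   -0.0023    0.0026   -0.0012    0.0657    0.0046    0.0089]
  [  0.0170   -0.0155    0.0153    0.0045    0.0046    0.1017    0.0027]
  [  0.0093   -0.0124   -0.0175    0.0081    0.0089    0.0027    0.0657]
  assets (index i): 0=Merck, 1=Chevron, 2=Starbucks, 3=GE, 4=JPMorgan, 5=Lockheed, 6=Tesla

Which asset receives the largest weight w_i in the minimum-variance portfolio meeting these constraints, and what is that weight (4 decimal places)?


Tesla (0.2263)

p=Σ⁻¹μ = [0.3711  1.3505  2.3570  -0.6953  -0.1886  1.5387  2.2481]
q=Σ⁻¹𝟙 = [11.1274  16.3568  10.4552  14.1026  12.3244  7.2916  15.8097]
a=μᵀp=1.015849  b=𝟙ᵀp=6.981469  c=𝟙ᵀq=87.467860  D=ac−b²=40.113228
λ₁=(c·0.101−b)/D = (87.467860·0.101−6.981469)/40.113228 = 0.046189
λ₂=(a−b·0.101)/D = (1.015849−6.981469·0.101)/40.113228 = 0.007746
w* = 0.046189·p + 0.007746·q:
  w_0 = 0.046189·0.3711 + 0.007746·11.1274 = 0.1033  (Merck)
  w_1 = 0.046189·1.3505 + 0.007746·16.3568 = 0.1891  (Chevron)
  w_2 = 0.046189·2.3570 + 0.007746·10.4552 = 0.1899  (Starbucks)
  w_3 = 0.046189·-0.6953 + 0.007746·14.1026 = 0.0771  (GE)
  w_4 = 0.046189·-0.1886 + 0.007746·12.3244 = 0.0868  (JPMorgan)
  w_5 = 0.046189·1.5387 + 0.007746·7.2916 = 0.1276  (Lockheed)
  w_6 = 0.046189·2.2481 + 0.007746·15.8097 = 0.2263  (Tesla)
Σw_i=1.0000  μᵀw=0.1010
σ²=wᵀΣw=λ₁·μ_p+λ₂ = 0.046189·0.101 + 0.007746 = 0.012411 ≈ 0.0124


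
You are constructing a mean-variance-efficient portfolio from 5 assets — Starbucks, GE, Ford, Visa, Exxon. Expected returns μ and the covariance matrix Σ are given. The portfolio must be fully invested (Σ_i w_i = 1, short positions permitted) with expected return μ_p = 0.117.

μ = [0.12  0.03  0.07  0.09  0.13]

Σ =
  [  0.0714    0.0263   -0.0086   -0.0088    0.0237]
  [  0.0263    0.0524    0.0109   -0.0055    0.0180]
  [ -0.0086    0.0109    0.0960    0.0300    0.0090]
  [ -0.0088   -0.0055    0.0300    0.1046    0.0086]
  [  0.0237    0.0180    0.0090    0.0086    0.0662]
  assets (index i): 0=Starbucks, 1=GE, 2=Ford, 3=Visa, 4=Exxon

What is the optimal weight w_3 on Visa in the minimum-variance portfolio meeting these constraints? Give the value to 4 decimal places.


0.1892

x=Σ⁻¹μ = [1.6676  -0.8130  0.6317  0.6603  1.4161]
y=Σ⁻¹𝟙 = [9.3966  11.6174  6.6639  8.5101  6.5714]
a=μᵀx=0.463467  b=𝟙ᵀx=3.562777  c=𝟙ᵀy=42.759415  D=ac−b²=7.124215
λ₁=(c·0.117−b)/D = (42.759415·0.117−3.562777)/7.124215 = 0.202138
λ₂=(a−b·0.117)/D = (0.463467−3.562777·0.117)/7.124215 = 0.006544
w* = 0.202138·x + 0.006544·y:
  w_0 = 0.202138·1.6676 + 0.006544·9.3966 = 0.3986  (Starbucks)
  w_1 = 0.202138·-0.8130 + 0.006544·11.6174 = -0.0883  (GE)
  w_2 = 0.202138·0.6317 + 0.006544·6.6639 = 0.1713  (Ford)
  w_3 = 0.202138·0.6603 + 0.006544·8.5101 = 0.1892  (Visa)
  w_4 = 0.202138·1.4161 + 0.006544·6.5714 = 0.3293  (Exxon)
Σw_i=1.0000  μᵀw=0.1170
σ²=wᵀΣw=λ₁·μ_p+λ₂ = 0.202138·0.117 + 0.006544 = 0.030194 ≈ 0.0302


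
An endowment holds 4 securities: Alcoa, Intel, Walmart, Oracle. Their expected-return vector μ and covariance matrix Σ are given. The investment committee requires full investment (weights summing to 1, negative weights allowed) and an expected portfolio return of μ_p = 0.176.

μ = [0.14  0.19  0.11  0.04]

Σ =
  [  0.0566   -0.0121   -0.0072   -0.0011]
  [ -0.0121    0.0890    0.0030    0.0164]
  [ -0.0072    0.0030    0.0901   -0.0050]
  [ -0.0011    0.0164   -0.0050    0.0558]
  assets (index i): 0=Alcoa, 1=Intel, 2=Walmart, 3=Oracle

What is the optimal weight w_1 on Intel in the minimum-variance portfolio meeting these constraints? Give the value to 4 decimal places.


g=Σ⁻¹μ = [3.1873  2.4889  1.4023  0.1738]
h=Σ⁻¹𝟙 = [21.9908  10.7525  13.4079  16.3959]
a=μᵀg=1.080323  b=𝟙ᵀg=7.252391  c=𝟙ᵀh=62.547067  D=ac−b²=14.973864
λ₁=(c·0.176−b)/D = (62.547067·0.176−7.252391)/14.973864 = 0.250830
λ₂=(a−b·0.176)/D = (1.080323−7.252391·0.176)/14.973864 = -0.013096
w* = 0.250830·g + -0.013096·h:
  w_0 = 0.250830·3.1873 + -0.013096·21.9908 = 0.5115  (Alcoa)
  w_1 = 0.250830·2.4889 + -0.013096·10.7525 = 0.4835  (Intel)
  w_2 = 0.250830·1.4023 + -0.013096·13.4079 = 0.1762  (Walmart)
  w_3 = 0.250830·0.1738 + -0.013096·16.3959 = -0.1711  (Oracle)
Σw_i=1.0000  μᵀw=0.1760
σ²=wᵀΣw=λ₁·μ_p+λ₂ = 0.250830·0.176 + -0.013096 = 0.031050 ≈ 0.0311

0.4835


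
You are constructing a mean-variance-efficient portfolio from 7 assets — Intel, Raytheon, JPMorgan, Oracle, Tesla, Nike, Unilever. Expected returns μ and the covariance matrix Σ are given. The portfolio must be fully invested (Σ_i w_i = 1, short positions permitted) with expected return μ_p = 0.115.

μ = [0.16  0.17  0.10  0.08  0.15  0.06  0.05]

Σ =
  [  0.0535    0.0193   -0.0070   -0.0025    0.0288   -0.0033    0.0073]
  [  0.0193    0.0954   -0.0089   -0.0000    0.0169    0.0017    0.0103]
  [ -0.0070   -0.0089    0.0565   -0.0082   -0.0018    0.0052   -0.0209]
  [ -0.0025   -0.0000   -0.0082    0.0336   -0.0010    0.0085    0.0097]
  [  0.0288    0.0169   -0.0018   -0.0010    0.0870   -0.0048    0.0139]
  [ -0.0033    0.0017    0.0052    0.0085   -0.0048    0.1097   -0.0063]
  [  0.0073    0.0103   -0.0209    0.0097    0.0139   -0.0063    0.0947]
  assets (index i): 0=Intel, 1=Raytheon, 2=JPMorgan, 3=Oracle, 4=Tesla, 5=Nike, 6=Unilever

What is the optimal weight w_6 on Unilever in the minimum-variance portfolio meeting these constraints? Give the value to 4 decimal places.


g=Σ⁻¹μ = [2.6502  1.3558  2.9163  3.1148  0.6267  0.2780  0.4273]
h=Σ⁻¹𝟙 = [18.3970  7.5850  29.7811  33.6193  3.4684  6.3391  11.3582]
a=μᵀg=1.327379  b=𝟙ᵀg=11.369134  c=𝟙ᵀh=110.548009  D=ac−b²=17.481921
λ₁=(c·0.115−b)/D = (110.548009·0.115−11.369134)/17.481921 = 0.076873
λ₂=(a−b·0.115)/D = (1.327379−11.369134·0.115)/17.481921 = 0.001140
w* = 0.076873·g + 0.001140·h:
  w_0 = 0.076873·2.6502 + 0.001140·18.3970 = 0.2247  (Intel)
  w_1 = 0.076873·1.3558 + 0.001140·7.5850 = 0.1129  (Raytheon)
  w_2 = 0.076873·2.9163 + 0.001140·29.7811 = 0.2581  (JPMorgan)
  w_3 = 0.076873·3.1148 + 0.001140·33.6193 = 0.2778  (Oracle)
  w_4 = 0.076873·0.6267 + 0.001140·3.4684 = 0.0521  (Tesla)
  w_5 = 0.076873·0.2780 + 0.001140·6.3391 = 0.0286  (Nike)
  w_6 = 0.076873·0.4273 + 0.001140·11.3582 = 0.0458  (Unilever)
Σw_i=1.0000  μᵀw=0.1150
σ²=wᵀΣw=λ₁·μ_p+λ₂ = 0.076873·0.115 + 0.001140 = 0.009980 ≈ 0.0100

0.0458


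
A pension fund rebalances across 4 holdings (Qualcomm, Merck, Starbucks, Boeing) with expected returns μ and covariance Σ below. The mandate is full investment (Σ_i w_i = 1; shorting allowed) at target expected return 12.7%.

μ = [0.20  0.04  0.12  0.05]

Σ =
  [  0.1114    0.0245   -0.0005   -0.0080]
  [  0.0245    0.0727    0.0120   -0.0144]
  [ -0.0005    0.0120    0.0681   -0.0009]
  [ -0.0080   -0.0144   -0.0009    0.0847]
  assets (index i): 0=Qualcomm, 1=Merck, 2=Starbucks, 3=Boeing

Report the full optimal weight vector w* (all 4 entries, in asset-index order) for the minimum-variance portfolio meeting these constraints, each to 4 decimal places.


0.3431  0.0574  0.3729  0.2265

g=Σ⁻¹μ = [1.9118  -0.2479  1.8297  0.7482]
h=Σ⁻¹𝟙 = [7.4406  12.0433  12.8109  14.6928]
a=μᵀg=0.629419  b=𝟙ᵀg=4.241809  c=𝟙ᵀh=46.987661  D=ac−b²=11.581965
λ₁=(c·0.127−b)/D = (46.987661·0.127−4.241809)/11.581965 = 0.148992
λ₂=(a−b·0.127)/D = (0.629419−4.241809·0.127)/11.581965 = 0.007832
w* = 0.148992·g + 0.007832·h:
  w_0 = 0.148992·1.9118 + 0.007832·7.4406 = 0.3431  (Qualcomm)
  w_1 = 0.148992·-0.2479 + 0.007832·12.0433 = 0.0574  (Merck)
  w_2 = 0.148992·1.8297 + 0.007832·12.8109 = 0.3729  (Starbucks)
  w_3 = 0.148992·0.7482 + 0.007832·14.6928 = 0.2265  (Boeing)
Σw_i=1.0000  μᵀw=0.1270
σ²=wᵀΣw=λ₁·μ_p+λ₂ = 0.148992·0.127 + 0.007832 = 0.026754 ≈ 0.0268


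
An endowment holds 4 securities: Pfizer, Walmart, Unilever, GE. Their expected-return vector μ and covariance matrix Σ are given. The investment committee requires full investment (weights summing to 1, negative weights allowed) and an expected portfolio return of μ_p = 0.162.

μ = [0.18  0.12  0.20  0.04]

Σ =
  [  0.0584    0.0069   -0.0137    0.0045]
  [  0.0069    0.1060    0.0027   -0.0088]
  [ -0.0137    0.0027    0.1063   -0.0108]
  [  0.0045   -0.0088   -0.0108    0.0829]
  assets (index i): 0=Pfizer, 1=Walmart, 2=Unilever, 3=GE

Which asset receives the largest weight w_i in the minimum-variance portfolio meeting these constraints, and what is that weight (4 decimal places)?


x=Σ⁻¹μ = [3.4795  0.9031  2.3780  0.6993]
y=Σ⁻¹𝟙 = [18.0184  9.0723  12.8938  13.7275]
a=μᵀx=1.238246  b=𝟙ᵀx=7.459843  c=𝟙ᵀy=53.711936  D=ac−b²=10.859341
λ₁=(c·0.162−b)/D = (53.711936·0.162−7.459843)/10.859341 = 0.114325
λ₂=(a−b·0.162)/D = (1.238246−7.459843·0.162)/10.859341 = 0.002740
w* = 0.114325·x + 0.002740·y:
  w_0 = 0.114325·3.4795 + 0.002740·18.0184 = 0.4472  (Pfizer)
  w_1 = 0.114325·0.9031 + 0.002740·9.0723 = 0.1281  (Walmart)
  w_2 = 0.114325·2.3780 + 0.002740·12.8938 = 0.3072  (Unilever)
  w_3 = 0.114325·0.6993 + 0.002740·13.7275 = 0.1176  (GE)
Σw_i=1.0000  μᵀw=0.1620
σ²=wᵀΣw=λ₁·μ_p+λ₂ = 0.114325·0.162 + 0.002740 = 0.021260 ≈ 0.0213

Pfizer (0.4472)


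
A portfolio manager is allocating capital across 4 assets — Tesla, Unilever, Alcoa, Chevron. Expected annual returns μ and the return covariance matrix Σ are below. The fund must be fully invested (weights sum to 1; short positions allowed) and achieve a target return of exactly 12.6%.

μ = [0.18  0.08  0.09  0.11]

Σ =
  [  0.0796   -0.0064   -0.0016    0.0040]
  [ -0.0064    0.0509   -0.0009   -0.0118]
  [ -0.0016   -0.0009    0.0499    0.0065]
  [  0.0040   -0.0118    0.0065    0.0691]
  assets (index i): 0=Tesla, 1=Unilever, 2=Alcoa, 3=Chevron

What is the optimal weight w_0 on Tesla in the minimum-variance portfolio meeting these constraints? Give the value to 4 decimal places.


0.3816

g=Σ⁻¹μ = [2.3953  2.2936  1.7023  1.6848]
h=Σ⁻¹𝟙 = [14.1779  25.5266  18.8399  16.2380]
a=μᵀg=0.953167  b=𝟙ᵀg=8.075918  c=𝟙ᵀh=74.782354  D=ac−b²=6.059601
λ₁=(c·0.126−b)/D = (74.782354·0.126−8.075918)/6.059601 = 0.222236
λ₂=(a−b·0.126)/D = (0.953167−8.075918·0.126)/6.059601 = -0.010628
w* = 0.222236·g + -0.010628·h:
  w_0 = 0.222236·2.3953 + -0.010628·14.1779 = 0.3816  (Tesla)
  w_1 = 0.222236·2.2936 + -0.010628·25.5266 = 0.2384  (Unilever)
  w_2 = 0.222236·1.7023 + -0.010628·18.8399 = 0.1781  (Alcoa)
  w_3 = 0.222236·1.6848 + -0.010628·16.2380 = 0.2018  (Chevron)
Σw_i=1.0000  μᵀw=0.1260
σ²=wᵀΣw=λ₁·μ_p+λ₂ = 0.222236·0.126 + -0.010628 = 0.017374 ≈ 0.0174


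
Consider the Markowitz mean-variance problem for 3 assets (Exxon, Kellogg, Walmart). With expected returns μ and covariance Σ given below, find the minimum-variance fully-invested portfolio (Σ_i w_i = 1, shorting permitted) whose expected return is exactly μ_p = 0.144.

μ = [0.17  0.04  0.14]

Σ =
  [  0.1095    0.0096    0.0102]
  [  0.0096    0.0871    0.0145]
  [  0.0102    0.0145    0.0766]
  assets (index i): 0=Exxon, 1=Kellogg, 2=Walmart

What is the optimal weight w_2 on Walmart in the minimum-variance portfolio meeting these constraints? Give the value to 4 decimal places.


g=Σ⁻¹μ = [1.3973  0.0330  1.6354]
h=Σ⁻¹𝟙 = [7.3818  8.9395  10.3797]
a=μᵀg=0.467810  b=𝟙ᵀg=3.065642  c=𝟙ᵀh=26.700971  D=ac−b²=3.092812
λ₁=(c·0.144−b)/D = (26.700971·0.144−3.065642)/3.092812 = 0.251971
λ₂=(a−b·0.144)/D = (0.467810−3.065642·0.144)/3.092812 = 0.008522
w* = 0.251971·g + 0.008522·h:
  w_0 = 0.251971·1.3973 + 0.008522·7.3818 = 0.4150  (Exxon)
  w_1 = 0.251971·0.0330 + 0.008522·8.9395 = 0.0845  (Kellogg)
  w_2 = 0.251971·1.6354 + 0.008522·10.3797 = 0.5005  (Walmart)
Σw_i=1.0000  μᵀw=0.1440
σ²=wᵀΣw=λ₁·μ_p+λ₂ = 0.251971·0.144 + 0.008522 = 0.044806 ≈ 0.0448

0.5005


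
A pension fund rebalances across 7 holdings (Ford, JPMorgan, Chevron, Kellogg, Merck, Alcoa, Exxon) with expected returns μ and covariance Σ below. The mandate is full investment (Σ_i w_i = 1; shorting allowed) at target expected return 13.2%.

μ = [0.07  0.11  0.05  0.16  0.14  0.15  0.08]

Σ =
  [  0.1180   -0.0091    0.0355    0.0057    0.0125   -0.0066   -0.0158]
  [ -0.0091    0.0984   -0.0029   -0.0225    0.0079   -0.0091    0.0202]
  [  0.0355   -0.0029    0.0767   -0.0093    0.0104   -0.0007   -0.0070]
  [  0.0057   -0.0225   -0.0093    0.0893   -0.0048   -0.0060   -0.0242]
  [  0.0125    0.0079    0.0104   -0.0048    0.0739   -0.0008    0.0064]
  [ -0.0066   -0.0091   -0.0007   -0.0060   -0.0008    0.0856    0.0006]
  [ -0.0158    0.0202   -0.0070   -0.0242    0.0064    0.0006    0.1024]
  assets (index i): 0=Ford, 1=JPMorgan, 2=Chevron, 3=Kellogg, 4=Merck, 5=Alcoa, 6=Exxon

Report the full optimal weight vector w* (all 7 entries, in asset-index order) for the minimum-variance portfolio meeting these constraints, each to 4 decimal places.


g=Σ⁻¹μ = [0.4614  1.6607  0.7395  2.7958  1.6429  2.1740  1.1207]
h=Σ⁻¹𝟙 = [6.1387  13.8149  13.2799  20.7570  9.5244  15.1848  13.1166]
a=μᵀg=1.345031  b=𝟙ᵀg=10.594926  c=𝟙ᵀh=91.816343  D=ac−b²=11.243393
λ₁=(c·0.132−b)/D = (91.816343·0.132−10.594926)/11.243393 = 0.135620
λ₂=(a−b·0.132)/D = (1.345031−10.594926·0.132)/11.243393 = -0.004758
w* = 0.135620·g + -0.004758·h:
  w_0 = 0.135620·0.4614 + -0.004758·6.1387 = 0.0334  (Ford)
  w_1 = 0.135620·1.6607 + -0.004758·13.8149 = 0.1595  (JPMorgan)
  w_2 = 0.135620·0.7395 + -0.004758·13.2799 = 0.0371  (Chevron)
  w_3 = 0.135620·2.7958 + -0.004758·20.7570 = 0.2804  (Kellogg)
  w_4 = 0.135620·1.6429 + -0.004758·9.5244 = 0.1775  (Merck)
  w_5 = 0.135620·2.1740 + -0.004758·15.1848 = 0.2226  (Alcoa)
  w_6 = 0.135620·1.1207 + -0.004758·13.1166 = 0.0896  (Exxon)
Σw_i=1.0000  μᵀw=0.1320
σ²=wᵀΣw=λ₁·μ_p+λ₂ = 0.135620·0.132 + -0.004758 = 0.013144 ≈ 0.0131

0.0334  0.1595  0.0371  0.2804  0.1775  0.2226  0.0896


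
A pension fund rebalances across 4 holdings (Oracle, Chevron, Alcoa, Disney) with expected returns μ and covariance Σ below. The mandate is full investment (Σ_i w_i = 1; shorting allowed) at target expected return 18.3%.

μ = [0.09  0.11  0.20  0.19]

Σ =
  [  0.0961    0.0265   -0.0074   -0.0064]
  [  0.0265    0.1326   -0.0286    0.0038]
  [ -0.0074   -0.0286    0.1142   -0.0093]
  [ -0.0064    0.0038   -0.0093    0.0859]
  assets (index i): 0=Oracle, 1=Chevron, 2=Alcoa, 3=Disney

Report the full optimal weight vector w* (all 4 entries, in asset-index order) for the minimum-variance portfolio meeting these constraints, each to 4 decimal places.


p=Σ⁻¹μ = [0.9874  1.0531  2.2815  2.4859]
q=Σ⁻¹𝟙 = [10.0993  7.8271  12.4622  13.3969]
a=μᵀp=1.133307  b=𝟙ᵀp=6.807763  c=𝟙ᵀq=43.785477  D=ac−b²=3.276742
λ₁=(c·0.183−b)/D = (43.785477·0.183−6.807763)/3.276742 = 0.367737
λ₂=(a−b·0.183)/D = (1.133307−6.807763·0.183)/3.276742 = -0.034337
w* = 0.367737·p + -0.034337·q:
  w_0 = 0.367737·0.9874 + -0.034337·10.0993 = 0.0163  (Oracle)
  w_1 = 0.367737·1.0531 + -0.034337·7.8271 = 0.1185  (Chevron)
  w_2 = 0.367737·2.2815 + -0.034337·12.4622 = 0.4111  (Alcoa)
  w_3 = 0.367737·2.4859 + -0.034337·13.3969 = 0.4541  (Disney)
Σw_i=1.0000  μᵀw=0.1830
σ²=wᵀΣw=λ₁·μ_p+λ₂ = 0.367737·0.183 + -0.034337 = 0.032959 ≈ 0.0330

0.0163  0.1185  0.4111  0.4541


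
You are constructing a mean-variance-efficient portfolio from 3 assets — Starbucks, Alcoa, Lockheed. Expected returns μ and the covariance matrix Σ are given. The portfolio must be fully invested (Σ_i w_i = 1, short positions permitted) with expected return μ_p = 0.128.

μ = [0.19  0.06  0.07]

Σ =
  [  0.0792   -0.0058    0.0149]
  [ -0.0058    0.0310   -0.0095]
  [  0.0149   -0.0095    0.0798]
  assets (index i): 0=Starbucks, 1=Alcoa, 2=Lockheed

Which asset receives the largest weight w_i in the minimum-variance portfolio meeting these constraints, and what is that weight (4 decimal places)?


g=Σ⁻¹μ = [2.4532  2.6184  0.7309]
h=Σ⁻¹𝟙 = [12.7067  39.1779  14.8228]
a=μᵀg=0.674384  b=𝟙ᵀg=5.802549  c=𝟙ᵀh=66.707452  D=ac−b²=11.316855
λ₁=(c·0.128−b)/D = (66.707452·0.128−5.802549)/11.316855 = 0.241764
λ₂=(a−b·0.128)/D = (0.674384−5.802549·0.128)/11.316855 = -0.006039
w* = 0.241764·g + -0.006039·h:
  w_0 = 0.241764·2.4532 + -0.006039·12.7067 = 0.5164  (Starbucks)
  w_1 = 0.241764·2.6184 + -0.006039·39.1779 = 0.3965  (Alcoa)
  w_2 = 0.241764·0.7309 + -0.006039·14.8228 = 0.0872  (Lockheed)
Σw_i=1.0000  μᵀw=0.1280
σ²=wᵀΣw=λ₁·μ_p+λ₂ = 0.241764·0.128 + -0.006039 = 0.024907 ≈ 0.0249

Starbucks (0.5164)


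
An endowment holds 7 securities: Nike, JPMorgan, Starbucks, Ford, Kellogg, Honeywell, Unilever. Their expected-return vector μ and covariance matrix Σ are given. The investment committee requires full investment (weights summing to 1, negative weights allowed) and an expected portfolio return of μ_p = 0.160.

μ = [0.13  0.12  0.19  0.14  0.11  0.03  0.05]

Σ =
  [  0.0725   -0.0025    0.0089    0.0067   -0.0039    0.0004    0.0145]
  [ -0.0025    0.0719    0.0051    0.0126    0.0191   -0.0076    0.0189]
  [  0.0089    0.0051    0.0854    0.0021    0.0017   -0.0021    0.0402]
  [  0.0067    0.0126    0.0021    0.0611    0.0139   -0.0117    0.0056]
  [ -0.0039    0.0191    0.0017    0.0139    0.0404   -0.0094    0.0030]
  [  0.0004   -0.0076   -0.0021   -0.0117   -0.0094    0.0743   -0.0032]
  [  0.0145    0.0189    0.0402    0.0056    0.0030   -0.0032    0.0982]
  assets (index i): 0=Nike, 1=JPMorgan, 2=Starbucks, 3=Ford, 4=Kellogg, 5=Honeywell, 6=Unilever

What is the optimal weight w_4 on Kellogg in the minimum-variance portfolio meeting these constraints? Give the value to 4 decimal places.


p=Σ⁻¹μ = [1.7005  1.1282  2.4318  1.6290  2.0134  1.0437  -1.0749]
q=Σ⁻¹𝟙 = [12.4801  7.0099  8.3955  11.5363  22.5637  19.1393  2.8310]
a=μᵀp=1.245575  b=𝟙ᵀp=8.871563  c=𝟙ᵀq=83.955719  D=ac−b²=25.868498
λ₁=(c·0.160−b)/D = (83.955719·0.160−8.871563)/25.868498 = 0.176328
λ₂=(a−b·0.160)/D = (1.245575−8.871563·0.160)/25.868498 = -0.006722
w* = 0.176328·p + -0.006722·q:
  w_0 = 0.176328·1.7005 + -0.006722·12.4801 = 0.2160  (Nike)
  w_1 = 0.176328·1.1282 + -0.006722·7.0099 = 0.1518  (JPMorgan)
  w_2 = 0.176328·2.4318 + -0.006722·8.3955 = 0.3724  (Starbucks)
  w_3 = 0.176328·1.6290 + -0.006722·11.5363 = 0.2097  (Ford)
  w_4 = 0.176328·2.0134 + -0.006722·22.5637 = 0.2034  (Kellogg)
  w_5 = 0.176328·1.0437 + -0.006722·19.1393 = 0.0554  (Honeywell)
  w_6 = 0.176328·-1.0749 + -0.006722·2.8310 = -0.2086  (Unilever)
Σw_i=1.0000  μᵀw=0.1600
σ²=wᵀΣw=λ₁·μ_p+λ₂ = 0.176328·0.160 + -0.006722 = 0.021491 ≈ 0.0215

0.2034


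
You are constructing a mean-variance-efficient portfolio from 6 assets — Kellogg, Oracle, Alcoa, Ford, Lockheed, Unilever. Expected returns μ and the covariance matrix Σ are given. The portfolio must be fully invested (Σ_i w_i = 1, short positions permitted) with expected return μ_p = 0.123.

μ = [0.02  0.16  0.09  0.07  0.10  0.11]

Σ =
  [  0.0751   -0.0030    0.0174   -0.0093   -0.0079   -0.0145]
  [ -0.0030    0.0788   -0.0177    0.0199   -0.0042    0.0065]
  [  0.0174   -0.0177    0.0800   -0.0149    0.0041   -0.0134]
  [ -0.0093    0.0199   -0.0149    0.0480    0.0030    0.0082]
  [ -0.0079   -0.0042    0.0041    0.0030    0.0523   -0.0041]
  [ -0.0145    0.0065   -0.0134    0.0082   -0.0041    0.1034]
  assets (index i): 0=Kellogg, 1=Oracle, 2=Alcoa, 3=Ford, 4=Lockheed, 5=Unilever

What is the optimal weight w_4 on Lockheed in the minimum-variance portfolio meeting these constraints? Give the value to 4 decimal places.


p=Σ⁻¹μ = [0.5077  2.2451  1.7674  0.8328  2.0799  1.2394]
q=Σ⁻¹𝟙 = [17.2702  11.8265  16.2741  20.8428  21.1989  12.6463]
a=μᵀp=0.931050  b=𝟙ᵀp=8.672284  c=𝟙ᵀq=100.058720  D=ac−b²=17.951156
λ₁=(c·0.123−b)/D = (100.058720·0.123−8.672284)/17.951156 = 0.202491
λ₂=(a−b·0.123)/D = (0.931050−8.672284·0.123)/17.951156 = -0.007556
w* = 0.202491·p + -0.007556·q:
  w_0 = 0.202491·0.5077 + -0.007556·17.2702 = -0.0277  (Kellogg)
  w_1 = 0.202491·2.2451 + -0.007556·11.8265 = 0.3652  (Oracle)
  w_2 = 0.202491·1.7674 + -0.007556·16.2741 = 0.2349  (Alcoa)
  w_3 = 0.202491·0.8328 + -0.007556·20.8428 = 0.0112  (Ford)
  w_4 = 0.202491·2.0799 + -0.007556·21.1989 = 0.2610  (Lockheed)
  w_5 = 0.202491·1.2394 + -0.007556·12.6463 = 0.1554  (Unilever)
Σw_i=1.0000  μᵀw=0.1230
σ²=wᵀΣw=λ₁·μ_p+λ₂ = 0.202491·0.123 + -0.007556 = 0.017350 ≈ 0.0174

0.2610


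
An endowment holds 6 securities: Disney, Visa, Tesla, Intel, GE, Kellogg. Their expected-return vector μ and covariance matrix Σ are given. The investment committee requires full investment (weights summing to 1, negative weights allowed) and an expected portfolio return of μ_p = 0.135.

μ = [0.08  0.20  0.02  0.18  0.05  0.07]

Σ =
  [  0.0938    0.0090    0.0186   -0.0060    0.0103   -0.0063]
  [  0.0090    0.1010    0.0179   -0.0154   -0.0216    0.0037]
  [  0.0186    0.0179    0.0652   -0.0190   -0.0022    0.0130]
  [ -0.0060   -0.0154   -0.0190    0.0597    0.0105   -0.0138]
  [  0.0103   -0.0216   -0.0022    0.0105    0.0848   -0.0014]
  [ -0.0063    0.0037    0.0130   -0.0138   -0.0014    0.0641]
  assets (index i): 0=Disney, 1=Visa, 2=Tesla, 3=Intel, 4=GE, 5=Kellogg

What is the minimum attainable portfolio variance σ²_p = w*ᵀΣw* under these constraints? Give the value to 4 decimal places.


u=Σ⁻¹μ = [0.8871  2.5701  0.2025  4.1547  0.6587  1.8987]
v=Σ⁻¹𝟙 = [8.4778  12.5740  14.1394  27.7822  11.2071  19.0664]
a=μᵀu=1.502709  b=𝟙ᵀu=10.371627  c=𝟙ᵀv=93.247063  D=ac−b²=32.552577
λ₁=(c·0.135−b)/D = (93.247063·0.135−10.371627)/32.552577 = 0.068097
λ₂=(a−b·0.135)/D = (1.502709−10.371627·0.135)/32.552577 = 0.003150
w* = 0.068097·u + 0.003150·v:
  w_0 = 0.068097·0.8871 + 0.003150·8.4778 = 0.0871  (Disney)
  w_1 = 0.068097·2.5701 + 0.003150·12.5740 = 0.2146  (Visa)
  w_2 = 0.068097·0.2025 + 0.003150·14.1394 = 0.0583  (Tesla)
  w_3 = 0.068097·4.1547 + 0.003150·27.7822 = 0.3704  (Intel)
  w_4 = 0.068097·0.6587 + 0.003150·11.2071 = 0.0802  (GE)
  w_5 = 0.068097·1.8987 + 0.003150·19.0664 = 0.1894  (Kellogg)
Σw_i=1.0000  μᵀw=0.1350
σ²=wᵀΣw=λ₁·μ_p+λ₂ = 0.068097·0.135 + 0.003150 = 0.012343 ≈ 0.0123

0.0123


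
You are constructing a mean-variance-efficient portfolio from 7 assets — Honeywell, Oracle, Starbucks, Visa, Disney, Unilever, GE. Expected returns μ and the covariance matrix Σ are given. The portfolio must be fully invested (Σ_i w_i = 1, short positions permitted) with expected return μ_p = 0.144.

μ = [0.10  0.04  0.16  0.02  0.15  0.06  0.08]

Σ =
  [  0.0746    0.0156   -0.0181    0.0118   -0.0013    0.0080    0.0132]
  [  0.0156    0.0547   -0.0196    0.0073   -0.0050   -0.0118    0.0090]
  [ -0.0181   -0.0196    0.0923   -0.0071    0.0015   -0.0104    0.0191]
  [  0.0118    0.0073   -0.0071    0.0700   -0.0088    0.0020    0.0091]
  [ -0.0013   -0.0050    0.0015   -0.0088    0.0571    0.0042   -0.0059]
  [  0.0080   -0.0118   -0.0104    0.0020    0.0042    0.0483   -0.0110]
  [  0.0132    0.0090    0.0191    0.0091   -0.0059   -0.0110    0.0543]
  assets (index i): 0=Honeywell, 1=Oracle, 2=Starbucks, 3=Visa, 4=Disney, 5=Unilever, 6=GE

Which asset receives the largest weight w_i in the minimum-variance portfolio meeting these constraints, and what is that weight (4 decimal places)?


Disney (0.4138)

p=Σ⁻¹μ = [1.2346  1.7404  2.4026  0.3433  2.7272  1.8790  0.6590]
q=Σ⁻¹𝟙 = [4.9777  28.9528  19.6647  12.5315  20.4926  31.6244  12.0232]
a=μᵀp=1.158892  b=𝟙ᵀp=10.986088  c=𝟙ᵀq=130.266984  D=ac−b²=30.271284
λ₁=(c·0.144−b)/D = (130.266984·0.144−10.986088)/30.271284 = 0.256757
λ₂=(a−b·0.144)/D = (1.158892−10.986088·0.144)/30.271284 = -0.013977
w* = 0.256757·p + -0.013977·q:
  w_0 = 0.256757·1.2346 + -0.013977·4.9777 = 0.2474  (Honeywell)
  w_1 = 0.256757·1.7404 + -0.013977·28.9528 = 0.0422  (Oracle)
  w_2 = 0.256757·2.4026 + -0.013977·19.6647 = 0.3420  (Starbucks)
  w_3 = 0.256757·0.3433 + -0.013977·12.5315 = -0.0870  (Visa)
  w_4 = 0.256757·2.7272 + -0.013977·20.4926 = 0.4138  (Disney)
  w_5 = 0.256757·1.8790 + -0.013977·31.6244 = 0.0404  (Unilever)
  w_6 = 0.256757·0.6590 + -0.013977·12.0232 = 0.0012  (GE)
Σw_i=1.0000  μᵀw=0.1440
σ²=wᵀΣw=λ₁·μ_p+λ₂ = 0.256757·0.144 + -0.013977 = 0.022996 ≈ 0.0230


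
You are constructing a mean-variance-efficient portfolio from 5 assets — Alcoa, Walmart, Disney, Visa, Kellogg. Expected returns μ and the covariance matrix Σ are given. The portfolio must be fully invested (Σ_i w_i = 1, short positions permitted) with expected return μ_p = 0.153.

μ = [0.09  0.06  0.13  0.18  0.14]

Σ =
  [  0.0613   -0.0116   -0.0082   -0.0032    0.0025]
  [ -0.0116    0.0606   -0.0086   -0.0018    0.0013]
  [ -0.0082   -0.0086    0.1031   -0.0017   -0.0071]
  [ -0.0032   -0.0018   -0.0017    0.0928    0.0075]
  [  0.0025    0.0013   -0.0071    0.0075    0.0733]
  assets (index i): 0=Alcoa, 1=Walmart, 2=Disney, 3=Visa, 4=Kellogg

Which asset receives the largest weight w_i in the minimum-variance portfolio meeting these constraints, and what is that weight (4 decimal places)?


Visa (0.4096)

g=Σ⁻¹μ = [2.0364  1.6423  1.7143  1.9293  1.7800]
h=Σ⁻¹𝟙 = [22.6620  22.9552  14.4775  11.2402  12.7148]
a=μᵀg=1.101141  b=𝟙ᵀg=9.102259  c=𝟙ᵀh=84.049601  D=ac−b²=9.699298
λ₁=(c·0.153−b)/D = (84.049601·0.153−9.102259)/9.699298 = 0.387382
λ₂=(a−b·0.153)/D = (1.101141−9.102259·0.153)/9.699298 = -0.030054
w* = 0.387382·g + -0.030054·h:
  w_0 = 0.387382·2.0364 + -0.030054·22.6620 = 0.1078  (Alcoa)
  w_1 = 0.387382·1.6423 + -0.030054·22.9552 = -0.0537  (Walmart)
  w_2 = 0.387382·1.7143 + -0.030054·14.4775 = 0.2290  (Disney)
  w_3 = 0.387382·1.9293 + -0.030054·11.2402 = 0.4096  (Visa)
  w_4 = 0.387382·1.7800 + -0.030054·12.7148 = 0.3074  (Kellogg)
Σw_i=1.0000  μᵀw=0.1530
σ²=wᵀΣw=λ₁·μ_p+λ₂ = 0.387382·0.153 + -0.030054 = 0.029215 ≈ 0.0292


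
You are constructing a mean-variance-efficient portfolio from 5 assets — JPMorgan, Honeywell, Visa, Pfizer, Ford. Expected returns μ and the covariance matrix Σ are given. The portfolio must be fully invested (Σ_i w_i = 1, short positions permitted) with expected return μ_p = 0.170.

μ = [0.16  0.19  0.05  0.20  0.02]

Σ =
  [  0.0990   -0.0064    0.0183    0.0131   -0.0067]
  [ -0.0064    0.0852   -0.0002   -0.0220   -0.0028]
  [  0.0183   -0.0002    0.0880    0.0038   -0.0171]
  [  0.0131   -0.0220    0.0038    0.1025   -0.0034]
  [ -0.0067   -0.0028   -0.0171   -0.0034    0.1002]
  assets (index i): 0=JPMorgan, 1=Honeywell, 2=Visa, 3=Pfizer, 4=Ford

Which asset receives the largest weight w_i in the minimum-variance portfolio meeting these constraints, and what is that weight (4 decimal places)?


x=Σ⁻¹μ = [1.4758  2.9804  0.2628  2.4094  0.5082]
y=Σ⁻¹𝟙 = [8.2596  15.9586  11.7616  12.1341  13.3972]
a=μᵀx=1.307586  b=𝟙ᵀx=7.636528  c=𝟙ᵀy=61.511241  D=ac−b²=22.114672
λ₁=(c·0.170−b)/D = (61.511241·0.170−7.636528)/22.114672 = 0.127534
λ₂=(a−b·0.170)/D = (1.307586−7.636528·0.170)/22.114672 = 0.000424
w* = 0.127534·x + 0.000424·y:
  w_0 = 0.127534·1.4758 + 0.000424·8.2596 = 0.1917  (JPMorgan)
  w_1 = 0.127534·2.9804 + 0.000424·15.9586 = 0.3869  (Honeywell)
  w_2 = 0.127534·0.2628 + 0.000424·11.7616 = 0.0385  (Visa)
  w_3 = 0.127534·2.4094 + 0.000424·12.1341 = 0.3124  (Pfizer)
  w_4 = 0.127534·0.5082 + 0.000424·13.3972 = 0.0705  (Ford)
Σw_i=1.0000  μᵀw=0.1700
σ²=wᵀΣw=λ₁·μ_p+λ₂ = 0.127534·0.170 + 0.000424 = 0.022105 ≈ 0.0221

Honeywell (0.3869)


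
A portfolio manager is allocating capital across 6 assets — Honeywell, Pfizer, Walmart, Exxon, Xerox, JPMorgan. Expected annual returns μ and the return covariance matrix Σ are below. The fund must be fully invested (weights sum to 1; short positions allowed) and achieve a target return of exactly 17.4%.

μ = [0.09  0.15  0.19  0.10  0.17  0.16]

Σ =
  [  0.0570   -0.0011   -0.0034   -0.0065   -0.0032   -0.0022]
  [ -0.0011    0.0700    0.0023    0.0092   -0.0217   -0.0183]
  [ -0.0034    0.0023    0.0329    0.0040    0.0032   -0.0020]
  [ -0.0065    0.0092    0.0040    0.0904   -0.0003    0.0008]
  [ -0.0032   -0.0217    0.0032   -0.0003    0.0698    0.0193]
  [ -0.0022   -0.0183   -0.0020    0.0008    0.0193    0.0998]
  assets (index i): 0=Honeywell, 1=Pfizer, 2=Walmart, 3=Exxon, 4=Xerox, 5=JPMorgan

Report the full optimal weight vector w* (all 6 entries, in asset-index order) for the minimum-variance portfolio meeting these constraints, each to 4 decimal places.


0.0276  0.2151  0.4722  -0.0328  0.1952  0.1227

u=Σ⁻¹μ = [2.2774  3.2475  5.5380  0.6876  2.7972  1.8134]
v=Σ⁻¹𝟙 = [22.1498  20.8499  29.1184  9.2002  17.3529  11.4854]
a=μᵀu=2.578743  b=𝟙ᵀu=16.361146  c=𝟙ᵀv=110.156619  D=ac−b²=16.378530
λ₁=(c·0.174−b)/D = (110.156619·0.174−16.361146)/16.378530 = 0.171328
λ₂=(a−b·0.174)/D = (2.578743−16.361146·0.174)/16.378530 = -0.016369
w* = 0.171328·u + -0.016369·v:
  w_0 = 0.171328·2.2774 + -0.016369·22.1498 = 0.0276  (Honeywell)
  w_1 = 0.171328·3.2475 + -0.016369·20.8499 = 0.2151  (Pfizer)
  w_2 = 0.171328·5.5380 + -0.016369·29.1184 = 0.4722  (Walmart)
  w_3 = 0.171328·0.6876 + -0.016369·9.2002 = -0.0328  (Exxon)
  w_4 = 0.171328·2.7972 + -0.016369·17.3529 = 0.1952  (Xerox)
  w_5 = 0.171328·1.8134 + -0.016369·11.4854 = 0.1227  (JPMorgan)
Σw_i=1.0000  μᵀw=0.1740
σ²=wᵀΣw=λ₁·μ_p+λ₂ = 0.171328·0.174 + -0.016369 = 0.013442 ≈ 0.0134


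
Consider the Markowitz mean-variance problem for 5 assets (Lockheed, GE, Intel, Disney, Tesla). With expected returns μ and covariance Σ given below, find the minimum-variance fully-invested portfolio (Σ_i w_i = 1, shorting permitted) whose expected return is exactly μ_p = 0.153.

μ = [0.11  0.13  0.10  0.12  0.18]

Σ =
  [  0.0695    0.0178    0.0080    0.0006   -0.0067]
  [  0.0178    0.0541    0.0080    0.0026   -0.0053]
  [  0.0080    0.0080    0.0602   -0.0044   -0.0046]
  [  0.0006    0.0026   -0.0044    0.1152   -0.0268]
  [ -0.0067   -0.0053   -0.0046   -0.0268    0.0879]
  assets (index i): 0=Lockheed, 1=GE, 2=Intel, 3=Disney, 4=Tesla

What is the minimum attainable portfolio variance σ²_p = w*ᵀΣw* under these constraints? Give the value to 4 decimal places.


g=Σ⁻¹μ = [1.1521  1.9869  1.5882  1.7173  2.8621]
h=Σ⁻¹𝟙 = [10.6606  13.7764  15.6802  13.0591  17.8220]
a=μᵀg=1.265110  b=𝟙ᵀg=9.306661  c=𝟙ᵀh=70.998222  D=ac−b²=3.206589
λ₁=(c·0.153−b)/D = (70.998222·0.153−9.306661)/3.206589 = 0.485272
λ₂=(a−b·0.153)/D = (1.265110−9.306661·0.153)/3.206589 = -0.049526
w* = 0.485272·g + -0.049526·h:
  w_0 = 0.485272·1.1521 + -0.049526·10.6606 = 0.0311  (Lockheed)
  w_1 = 0.485272·1.9869 + -0.049526·13.7764 = 0.2819  (GE)
  w_2 = 0.485272·1.5882 + -0.049526·15.6802 = -0.0059  (Intel)
  w_3 = 0.485272·1.7173 + -0.049526·13.0591 = 0.1866  (Disney)
  w_4 = 0.485272·2.8621 + -0.049526·17.8220 = 0.5063  (Tesla)
Σw_i=1.0000  μᵀw=0.1530
σ²=wᵀΣw=λ₁·μ_p+λ₂ = 0.485272·0.153 + -0.049526 = 0.024721 ≈ 0.0247

0.0247
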